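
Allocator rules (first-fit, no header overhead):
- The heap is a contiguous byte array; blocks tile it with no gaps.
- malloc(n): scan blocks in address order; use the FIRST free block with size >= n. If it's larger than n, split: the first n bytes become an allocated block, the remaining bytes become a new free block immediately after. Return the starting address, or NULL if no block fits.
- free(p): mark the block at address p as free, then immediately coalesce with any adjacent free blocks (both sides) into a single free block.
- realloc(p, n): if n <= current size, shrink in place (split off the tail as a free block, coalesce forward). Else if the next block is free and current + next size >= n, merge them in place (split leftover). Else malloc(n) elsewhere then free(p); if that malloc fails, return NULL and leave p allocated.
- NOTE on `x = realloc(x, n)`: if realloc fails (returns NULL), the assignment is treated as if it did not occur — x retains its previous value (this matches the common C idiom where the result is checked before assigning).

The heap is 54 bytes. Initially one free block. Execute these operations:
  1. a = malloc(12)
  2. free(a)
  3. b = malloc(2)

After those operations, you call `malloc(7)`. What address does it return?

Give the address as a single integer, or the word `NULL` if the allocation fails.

Answer: 2

Derivation:
Op 1: a = malloc(12) -> a = 0; heap: [0-11 ALLOC][12-53 FREE]
Op 2: free(a) -> (freed a); heap: [0-53 FREE]
Op 3: b = malloc(2) -> b = 0; heap: [0-1 ALLOC][2-53 FREE]
malloc(7): first-fit scan over [0-1 ALLOC][2-53 FREE] -> 2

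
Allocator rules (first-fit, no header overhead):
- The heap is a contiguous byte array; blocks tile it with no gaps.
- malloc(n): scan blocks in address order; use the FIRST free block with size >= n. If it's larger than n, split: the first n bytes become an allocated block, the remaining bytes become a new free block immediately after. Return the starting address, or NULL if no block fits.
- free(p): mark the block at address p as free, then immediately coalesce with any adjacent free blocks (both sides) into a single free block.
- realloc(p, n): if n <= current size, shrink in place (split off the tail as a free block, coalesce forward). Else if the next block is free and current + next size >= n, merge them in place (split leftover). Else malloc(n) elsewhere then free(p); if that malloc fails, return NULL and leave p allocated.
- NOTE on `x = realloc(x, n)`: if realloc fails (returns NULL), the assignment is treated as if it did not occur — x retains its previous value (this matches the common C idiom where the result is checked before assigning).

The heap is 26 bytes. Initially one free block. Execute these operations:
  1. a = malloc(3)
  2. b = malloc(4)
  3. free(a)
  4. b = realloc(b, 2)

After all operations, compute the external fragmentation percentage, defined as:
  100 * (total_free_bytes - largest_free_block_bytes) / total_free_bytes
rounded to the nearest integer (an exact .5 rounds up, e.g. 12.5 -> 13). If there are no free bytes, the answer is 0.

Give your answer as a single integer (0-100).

Answer: 13

Derivation:
Op 1: a = malloc(3) -> a = 0; heap: [0-2 ALLOC][3-25 FREE]
Op 2: b = malloc(4) -> b = 3; heap: [0-2 ALLOC][3-6 ALLOC][7-25 FREE]
Op 3: free(a) -> (freed a); heap: [0-2 FREE][3-6 ALLOC][7-25 FREE]
Op 4: b = realloc(b, 2) -> b = 3; heap: [0-2 FREE][3-4 ALLOC][5-25 FREE]
Free blocks: [3 21] total_free=24 largest=21 -> 100*(24-21)/24 = 300/24 = 12.5 -> rounds to 13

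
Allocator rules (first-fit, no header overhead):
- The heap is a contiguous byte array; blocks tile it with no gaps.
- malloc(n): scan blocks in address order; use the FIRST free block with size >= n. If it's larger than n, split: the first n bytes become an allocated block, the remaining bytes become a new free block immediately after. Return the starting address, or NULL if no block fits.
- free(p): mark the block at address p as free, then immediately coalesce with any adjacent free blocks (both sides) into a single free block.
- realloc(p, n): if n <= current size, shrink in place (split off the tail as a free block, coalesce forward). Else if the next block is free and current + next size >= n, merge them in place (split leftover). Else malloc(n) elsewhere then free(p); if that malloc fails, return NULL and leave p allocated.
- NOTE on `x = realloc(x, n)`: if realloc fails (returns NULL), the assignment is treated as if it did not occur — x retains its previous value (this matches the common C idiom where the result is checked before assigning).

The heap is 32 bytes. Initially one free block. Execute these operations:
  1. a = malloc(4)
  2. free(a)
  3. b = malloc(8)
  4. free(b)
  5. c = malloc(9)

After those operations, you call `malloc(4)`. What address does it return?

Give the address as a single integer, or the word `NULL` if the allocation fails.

Op 1: a = malloc(4) -> a = 0; heap: [0-3 ALLOC][4-31 FREE]
Op 2: free(a) -> (freed a); heap: [0-31 FREE]
Op 3: b = malloc(8) -> b = 0; heap: [0-7 ALLOC][8-31 FREE]
Op 4: free(b) -> (freed b); heap: [0-31 FREE]
Op 5: c = malloc(9) -> c = 0; heap: [0-8 ALLOC][9-31 FREE]
malloc(4): first-fit scan over [0-8 ALLOC][9-31 FREE] -> 9

Answer: 9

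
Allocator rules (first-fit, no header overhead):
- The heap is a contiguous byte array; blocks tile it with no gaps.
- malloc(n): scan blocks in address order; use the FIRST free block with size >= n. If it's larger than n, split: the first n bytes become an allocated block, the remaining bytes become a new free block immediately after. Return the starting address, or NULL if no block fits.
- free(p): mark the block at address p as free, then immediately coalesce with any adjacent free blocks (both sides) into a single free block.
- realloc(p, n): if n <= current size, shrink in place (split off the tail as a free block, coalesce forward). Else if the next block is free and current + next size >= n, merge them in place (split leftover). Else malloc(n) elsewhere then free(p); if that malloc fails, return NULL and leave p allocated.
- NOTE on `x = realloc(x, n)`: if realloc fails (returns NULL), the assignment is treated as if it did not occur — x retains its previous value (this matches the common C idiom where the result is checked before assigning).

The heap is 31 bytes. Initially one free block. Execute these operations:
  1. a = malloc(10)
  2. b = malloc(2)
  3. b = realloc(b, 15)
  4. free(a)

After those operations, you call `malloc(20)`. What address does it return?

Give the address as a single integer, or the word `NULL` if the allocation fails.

Answer: NULL

Derivation:
Op 1: a = malloc(10) -> a = 0; heap: [0-9 ALLOC][10-30 FREE]
Op 2: b = malloc(2) -> b = 10; heap: [0-9 ALLOC][10-11 ALLOC][12-30 FREE]
Op 3: b = realloc(b, 15) -> b = 10; heap: [0-9 ALLOC][10-24 ALLOC][25-30 FREE]
Op 4: free(a) -> (freed a); heap: [0-9 FREE][10-24 ALLOC][25-30 FREE]
malloc(20): first-fit scan over [0-9 FREE][10-24 ALLOC][25-30 FREE] -> NULL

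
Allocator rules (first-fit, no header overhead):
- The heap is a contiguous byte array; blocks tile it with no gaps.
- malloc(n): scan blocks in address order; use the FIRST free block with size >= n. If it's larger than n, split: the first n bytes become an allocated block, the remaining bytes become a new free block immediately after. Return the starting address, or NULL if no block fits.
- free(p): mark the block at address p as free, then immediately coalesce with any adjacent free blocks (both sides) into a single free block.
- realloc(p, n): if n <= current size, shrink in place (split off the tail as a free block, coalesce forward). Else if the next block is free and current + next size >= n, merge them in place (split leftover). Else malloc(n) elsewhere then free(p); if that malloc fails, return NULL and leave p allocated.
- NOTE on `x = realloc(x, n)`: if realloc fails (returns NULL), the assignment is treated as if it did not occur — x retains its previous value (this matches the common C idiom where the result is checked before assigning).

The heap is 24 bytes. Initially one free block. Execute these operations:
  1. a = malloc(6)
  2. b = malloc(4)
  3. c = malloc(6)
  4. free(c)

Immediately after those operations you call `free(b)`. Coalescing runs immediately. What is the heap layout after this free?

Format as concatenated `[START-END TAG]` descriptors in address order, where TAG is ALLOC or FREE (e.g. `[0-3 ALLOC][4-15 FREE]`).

Answer: [0-5 ALLOC][6-23 FREE]

Derivation:
Op 1: a = malloc(6) -> a = 0; heap: [0-5 ALLOC][6-23 FREE]
Op 2: b = malloc(4) -> b = 6; heap: [0-5 ALLOC][6-9 ALLOC][10-23 FREE]
Op 3: c = malloc(6) -> c = 10; heap: [0-5 ALLOC][6-9 ALLOC][10-15 ALLOC][16-23 FREE]
Op 4: free(c) -> (freed c); heap: [0-5 ALLOC][6-9 ALLOC][10-23 FREE]
free(b): b = 6 -> block [6-9 ALLOC]; mark free, coalesce with adjacent free neighbors -> [0-5 ALLOC][6-23 FREE]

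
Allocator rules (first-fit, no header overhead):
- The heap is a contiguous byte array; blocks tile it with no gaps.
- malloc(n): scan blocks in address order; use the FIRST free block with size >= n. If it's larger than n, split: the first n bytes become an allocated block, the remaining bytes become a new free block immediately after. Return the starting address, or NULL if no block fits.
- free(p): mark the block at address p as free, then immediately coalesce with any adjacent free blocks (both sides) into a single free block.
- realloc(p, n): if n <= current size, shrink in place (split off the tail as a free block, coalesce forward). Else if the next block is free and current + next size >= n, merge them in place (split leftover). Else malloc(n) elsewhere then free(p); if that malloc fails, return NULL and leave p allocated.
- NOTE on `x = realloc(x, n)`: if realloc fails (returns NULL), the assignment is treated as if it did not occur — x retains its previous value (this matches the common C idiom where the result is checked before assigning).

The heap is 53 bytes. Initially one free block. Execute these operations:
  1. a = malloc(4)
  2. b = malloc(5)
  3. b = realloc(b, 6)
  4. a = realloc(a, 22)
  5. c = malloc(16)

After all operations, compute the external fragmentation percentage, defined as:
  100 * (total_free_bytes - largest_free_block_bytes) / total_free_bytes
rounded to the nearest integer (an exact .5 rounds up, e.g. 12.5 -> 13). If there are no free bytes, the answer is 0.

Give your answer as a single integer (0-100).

Answer: 44

Derivation:
Op 1: a = malloc(4) -> a = 0; heap: [0-3 ALLOC][4-52 FREE]
Op 2: b = malloc(5) -> b = 4; heap: [0-3 ALLOC][4-8 ALLOC][9-52 FREE]
Op 3: b = realloc(b, 6) -> b = 4; heap: [0-3 ALLOC][4-9 ALLOC][10-52 FREE]
Op 4: a = realloc(a, 22) -> a = 10; heap: [0-3 FREE][4-9 ALLOC][10-31 ALLOC][32-52 FREE]
Op 5: c = malloc(16) -> c = 32; heap: [0-3 FREE][4-9 ALLOC][10-31 ALLOC][32-47 ALLOC][48-52 FREE]
Free blocks: [4 5] total_free=9 largest=5 -> 100*(9-5)/9 = 400/9 ≈ 44.444 -> rounds to 44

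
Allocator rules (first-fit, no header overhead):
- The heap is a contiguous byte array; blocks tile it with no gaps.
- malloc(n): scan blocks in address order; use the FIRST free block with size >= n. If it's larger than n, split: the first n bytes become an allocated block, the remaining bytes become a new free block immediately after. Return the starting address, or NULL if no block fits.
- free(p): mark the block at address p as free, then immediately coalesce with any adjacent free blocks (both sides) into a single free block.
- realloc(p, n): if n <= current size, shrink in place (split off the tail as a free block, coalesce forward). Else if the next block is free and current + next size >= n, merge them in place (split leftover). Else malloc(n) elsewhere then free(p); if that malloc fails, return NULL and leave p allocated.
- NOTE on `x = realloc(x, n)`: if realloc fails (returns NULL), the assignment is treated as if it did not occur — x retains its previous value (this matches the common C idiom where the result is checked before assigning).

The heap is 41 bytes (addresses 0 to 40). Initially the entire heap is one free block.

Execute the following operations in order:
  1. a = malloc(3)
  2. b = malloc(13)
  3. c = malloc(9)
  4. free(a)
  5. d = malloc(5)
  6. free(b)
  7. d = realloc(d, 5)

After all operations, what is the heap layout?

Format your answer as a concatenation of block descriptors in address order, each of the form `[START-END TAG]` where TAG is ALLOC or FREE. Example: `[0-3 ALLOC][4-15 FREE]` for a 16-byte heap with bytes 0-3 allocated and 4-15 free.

Answer: [0-15 FREE][16-24 ALLOC][25-29 ALLOC][30-40 FREE]

Derivation:
Op 1: a = malloc(3) -> a = 0; heap: [0-2 ALLOC][3-40 FREE]
Op 2: b = malloc(13) -> b = 3; heap: [0-2 ALLOC][3-15 ALLOC][16-40 FREE]
Op 3: c = malloc(9) -> c = 16; heap: [0-2 ALLOC][3-15 ALLOC][16-24 ALLOC][25-40 FREE]
Op 4: free(a) -> (freed a); heap: [0-2 FREE][3-15 ALLOC][16-24 ALLOC][25-40 FREE]
Op 5: d = malloc(5) -> d = 25; heap: [0-2 FREE][3-15 ALLOC][16-24 ALLOC][25-29 ALLOC][30-40 FREE]
Op 6: free(b) -> (freed b); heap: [0-15 FREE][16-24 ALLOC][25-29 ALLOC][30-40 FREE]
Op 7: d = realloc(d, 5) -> d = 25; heap: [0-15 FREE][16-24 ALLOC][25-29 ALLOC][30-40 FREE]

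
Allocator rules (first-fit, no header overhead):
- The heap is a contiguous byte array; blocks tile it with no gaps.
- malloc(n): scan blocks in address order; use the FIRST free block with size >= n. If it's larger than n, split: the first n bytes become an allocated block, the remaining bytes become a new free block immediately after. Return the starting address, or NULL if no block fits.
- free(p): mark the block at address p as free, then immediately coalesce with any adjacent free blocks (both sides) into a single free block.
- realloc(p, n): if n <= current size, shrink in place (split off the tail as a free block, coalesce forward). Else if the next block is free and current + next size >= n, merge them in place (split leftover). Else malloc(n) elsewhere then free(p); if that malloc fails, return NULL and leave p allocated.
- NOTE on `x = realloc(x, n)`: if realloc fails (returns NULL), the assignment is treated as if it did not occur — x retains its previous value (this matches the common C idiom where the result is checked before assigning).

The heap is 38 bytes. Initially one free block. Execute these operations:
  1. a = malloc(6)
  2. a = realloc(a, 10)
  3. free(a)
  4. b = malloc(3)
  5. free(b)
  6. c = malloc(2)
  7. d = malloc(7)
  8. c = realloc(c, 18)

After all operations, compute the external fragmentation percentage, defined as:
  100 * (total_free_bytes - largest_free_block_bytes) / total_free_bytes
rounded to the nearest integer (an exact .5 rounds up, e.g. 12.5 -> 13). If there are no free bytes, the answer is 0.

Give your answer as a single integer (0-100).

Answer: 15

Derivation:
Op 1: a = malloc(6) -> a = 0; heap: [0-5 ALLOC][6-37 FREE]
Op 2: a = realloc(a, 10) -> a = 0; heap: [0-9 ALLOC][10-37 FREE]
Op 3: free(a) -> (freed a); heap: [0-37 FREE]
Op 4: b = malloc(3) -> b = 0; heap: [0-2 ALLOC][3-37 FREE]
Op 5: free(b) -> (freed b); heap: [0-37 FREE]
Op 6: c = malloc(2) -> c = 0; heap: [0-1 ALLOC][2-37 FREE]
Op 7: d = malloc(7) -> d = 2; heap: [0-1 ALLOC][2-8 ALLOC][9-37 FREE]
Op 8: c = realloc(c, 18) -> c = 9; heap: [0-1 FREE][2-8 ALLOC][9-26 ALLOC][27-37 FREE]
Free blocks: [2 11] total_free=13 largest=11 -> 100*(13-11)/13 = 200/13 ≈ 15.385 -> rounds to 15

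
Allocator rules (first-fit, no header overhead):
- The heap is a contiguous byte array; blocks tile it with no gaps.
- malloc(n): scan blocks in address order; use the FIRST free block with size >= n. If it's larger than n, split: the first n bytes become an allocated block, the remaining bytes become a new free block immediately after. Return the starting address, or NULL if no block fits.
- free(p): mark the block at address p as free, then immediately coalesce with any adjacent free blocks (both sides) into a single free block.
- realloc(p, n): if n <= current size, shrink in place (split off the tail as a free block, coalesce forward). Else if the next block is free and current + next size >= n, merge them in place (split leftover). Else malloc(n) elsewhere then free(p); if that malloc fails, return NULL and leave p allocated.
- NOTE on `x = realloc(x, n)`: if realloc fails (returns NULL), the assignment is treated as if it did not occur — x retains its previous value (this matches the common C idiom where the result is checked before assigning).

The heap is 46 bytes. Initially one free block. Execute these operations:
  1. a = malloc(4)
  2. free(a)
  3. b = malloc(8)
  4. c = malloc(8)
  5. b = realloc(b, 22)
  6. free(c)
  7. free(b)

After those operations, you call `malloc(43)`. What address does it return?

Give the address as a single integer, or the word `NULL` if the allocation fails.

Answer: 0

Derivation:
Op 1: a = malloc(4) -> a = 0; heap: [0-3 ALLOC][4-45 FREE]
Op 2: free(a) -> (freed a); heap: [0-45 FREE]
Op 3: b = malloc(8) -> b = 0; heap: [0-7 ALLOC][8-45 FREE]
Op 4: c = malloc(8) -> c = 8; heap: [0-7 ALLOC][8-15 ALLOC][16-45 FREE]
Op 5: b = realloc(b, 22) -> b = 16; heap: [0-7 FREE][8-15 ALLOC][16-37 ALLOC][38-45 FREE]
Op 6: free(c) -> (freed c); heap: [0-15 FREE][16-37 ALLOC][38-45 FREE]
Op 7: free(b) -> (freed b); heap: [0-45 FREE]
malloc(43): first-fit scan over [0-45 FREE] -> 0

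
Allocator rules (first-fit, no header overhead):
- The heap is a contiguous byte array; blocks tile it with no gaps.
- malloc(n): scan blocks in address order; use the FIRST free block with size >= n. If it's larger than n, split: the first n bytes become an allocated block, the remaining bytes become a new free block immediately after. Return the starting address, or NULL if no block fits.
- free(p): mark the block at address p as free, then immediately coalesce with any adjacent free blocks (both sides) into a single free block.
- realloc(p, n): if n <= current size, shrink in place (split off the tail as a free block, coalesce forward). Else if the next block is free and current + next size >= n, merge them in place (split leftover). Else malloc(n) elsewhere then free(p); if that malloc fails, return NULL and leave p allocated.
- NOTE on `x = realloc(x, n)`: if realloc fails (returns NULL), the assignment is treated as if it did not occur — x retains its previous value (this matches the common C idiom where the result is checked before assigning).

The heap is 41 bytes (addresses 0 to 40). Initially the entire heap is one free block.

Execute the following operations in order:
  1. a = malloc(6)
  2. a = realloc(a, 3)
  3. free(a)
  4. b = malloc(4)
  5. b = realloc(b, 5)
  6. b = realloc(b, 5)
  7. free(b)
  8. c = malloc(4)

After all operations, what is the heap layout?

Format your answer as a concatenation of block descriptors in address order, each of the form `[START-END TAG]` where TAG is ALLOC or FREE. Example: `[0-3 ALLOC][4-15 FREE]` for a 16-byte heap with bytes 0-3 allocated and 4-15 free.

Op 1: a = malloc(6) -> a = 0; heap: [0-5 ALLOC][6-40 FREE]
Op 2: a = realloc(a, 3) -> a = 0; heap: [0-2 ALLOC][3-40 FREE]
Op 3: free(a) -> (freed a); heap: [0-40 FREE]
Op 4: b = malloc(4) -> b = 0; heap: [0-3 ALLOC][4-40 FREE]
Op 5: b = realloc(b, 5) -> b = 0; heap: [0-4 ALLOC][5-40 FREE]
Op 6: b = realloc(b, 5) -> b = 0; heap: [0-4 ALLOC][5-40 FREE]
Op 7: free(b) -> (freed b); heap: [0-40 FREE]
Op 8: c = malloc(4) -> c = 0; heap: [0-3 ALLOC][4-40 FREE]

Answer: [0-3 ALLOC][4-40 FREE]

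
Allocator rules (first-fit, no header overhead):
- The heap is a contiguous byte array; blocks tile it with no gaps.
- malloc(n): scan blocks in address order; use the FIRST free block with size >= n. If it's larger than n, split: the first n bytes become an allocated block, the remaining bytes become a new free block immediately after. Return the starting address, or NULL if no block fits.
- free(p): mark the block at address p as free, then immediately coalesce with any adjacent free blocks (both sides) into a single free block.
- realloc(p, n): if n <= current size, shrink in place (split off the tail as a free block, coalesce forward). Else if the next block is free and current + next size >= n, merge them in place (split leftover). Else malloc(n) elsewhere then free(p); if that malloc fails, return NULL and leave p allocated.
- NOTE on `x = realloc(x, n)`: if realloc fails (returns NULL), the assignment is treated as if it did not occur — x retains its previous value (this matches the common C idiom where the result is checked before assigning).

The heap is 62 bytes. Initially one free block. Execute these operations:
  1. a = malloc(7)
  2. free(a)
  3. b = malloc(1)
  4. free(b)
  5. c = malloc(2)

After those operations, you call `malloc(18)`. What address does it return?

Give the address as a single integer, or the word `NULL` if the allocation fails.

Answer: 2

Derivation:
Op 1: a = malloc(7) -> a = 0; heap: [0-6 ALLOC][7-61 FREE]
Op 2: free(a) -> (freed a); heap: [0-61 FREE]
Op 3: b = malloc(1) -> b = 0; heap: [0-0 ALLOC][1-61 FREE]
Op 4: free(b) -> (freed b); heap: [0-61 FREE]
Op 5: c = malloc(2) -> c = 0; heap: [0-1 ALLOC][2-61 FREE]
malloc(18): first-fit scan over [0-1 ALLOC][2-61 FREE] -> 2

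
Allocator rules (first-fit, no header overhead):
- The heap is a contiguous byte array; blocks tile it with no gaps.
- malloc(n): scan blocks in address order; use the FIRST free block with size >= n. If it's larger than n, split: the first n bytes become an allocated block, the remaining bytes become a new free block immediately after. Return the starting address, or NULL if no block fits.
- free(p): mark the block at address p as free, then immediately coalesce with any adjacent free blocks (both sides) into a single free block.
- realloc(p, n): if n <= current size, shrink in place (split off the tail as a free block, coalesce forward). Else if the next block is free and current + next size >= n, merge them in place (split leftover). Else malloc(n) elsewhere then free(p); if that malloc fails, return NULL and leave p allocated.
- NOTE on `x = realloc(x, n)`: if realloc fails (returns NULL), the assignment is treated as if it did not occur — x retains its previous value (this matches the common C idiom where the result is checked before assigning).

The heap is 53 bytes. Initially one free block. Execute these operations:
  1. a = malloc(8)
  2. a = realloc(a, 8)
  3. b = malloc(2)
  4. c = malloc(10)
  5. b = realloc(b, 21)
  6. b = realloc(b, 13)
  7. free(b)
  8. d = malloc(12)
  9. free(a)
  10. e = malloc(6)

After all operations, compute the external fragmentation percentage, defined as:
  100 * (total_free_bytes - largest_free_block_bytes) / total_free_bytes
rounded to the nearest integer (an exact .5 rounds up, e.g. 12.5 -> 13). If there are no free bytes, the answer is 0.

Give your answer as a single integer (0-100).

Answer: 16

Derivation:
Op 1: a = malloc(8) -> a = 0; heap: [0-7 ALLOC][8-52 FREE]
Op 2: a = realloc(a, 8) -> a = 0; heap: [0-7 ALLOC][8-52 FREE]
Op 3: b = malloc(2) -> b = 8; heap: [0-7 ALLOC][8-9 ALLOC][10-52 FREE]
Op 4: c = malloc(10) -> c = 10; heap: [0-7 ALLOC][8-9 ALLOC][10-19 ALLOC][20-52 FREE]
Op 5: b = realloc(b, 21) -> b = 20; heap: [0-7 ALLOC][8-9 FREE][10-19 ALLOC][20-40 ALLOC][41-52 FREE]
Op 6: b = realloc(b, 13) -> b = 20; heap: [0-7 ALLOC][8-9 FREE][10-19 ALLOC][20-32 ALLOC][33-52 FREE]
Op 7: free(b) -> (freed b); heap: [0-7 ALLOC][8-9 FREE][10-19 ALLOC][20-52 FREE]
Op 8: d = malloc(12) -> d = 20; heap: [0-7 ALLOC][8-9 FREE][10-19 ALLOC][20-31 ALLOC][32-52 FREE]
Op 9: free(a) -> (freed a); heap: [0-9 FREE][10-19 ALLOC][20-31 ALLOC][32-52 FREE]
Op 10: e = malloc(6) -> e = 0; heap: [0-5 ALLOC][6-9 FREE][10-19 ALLOC][20-31 ALLOC][32-52 FREE]
Free blocks: [4 21] total_free=25 largest=21 -> 100*(25-21)/25 = 400/25 = 16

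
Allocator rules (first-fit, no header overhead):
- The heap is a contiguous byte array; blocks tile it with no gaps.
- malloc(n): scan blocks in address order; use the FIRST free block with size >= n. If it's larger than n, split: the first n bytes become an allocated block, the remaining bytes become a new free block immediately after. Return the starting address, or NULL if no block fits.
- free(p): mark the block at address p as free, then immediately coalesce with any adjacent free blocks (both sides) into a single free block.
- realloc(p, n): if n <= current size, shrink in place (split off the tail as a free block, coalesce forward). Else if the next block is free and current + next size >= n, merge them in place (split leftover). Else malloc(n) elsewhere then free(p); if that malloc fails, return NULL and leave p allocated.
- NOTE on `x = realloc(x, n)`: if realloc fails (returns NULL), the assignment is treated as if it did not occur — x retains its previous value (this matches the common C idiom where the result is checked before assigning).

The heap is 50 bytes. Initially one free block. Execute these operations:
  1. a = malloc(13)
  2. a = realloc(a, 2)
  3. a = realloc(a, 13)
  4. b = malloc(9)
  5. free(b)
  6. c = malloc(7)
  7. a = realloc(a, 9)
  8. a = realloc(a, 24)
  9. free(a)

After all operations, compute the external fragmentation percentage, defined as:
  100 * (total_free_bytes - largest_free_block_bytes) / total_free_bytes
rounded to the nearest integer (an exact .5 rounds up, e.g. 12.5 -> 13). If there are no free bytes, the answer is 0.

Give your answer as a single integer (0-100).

Op 1: a = malloc(13) -> a = 0; heap: [0-12 ALLOC][13-49 FREE]
Op 2: a = realloc(a, 2) -> a = 0; heap: [0-1 ALLOC][2-49 FREE]
Op 3: a = realloc(a, 13) -> a = 0; heap: [0-12 ALLOC][13-49 FREE]
Op 4: b = malloc(9) -> b = 13; heap: [0-12 ALLOC][13-21 ALLOC][22-49 FREE]
Op 5: free(b) -> (freed b); heap: [0-12 ALLOC][13-49 FREE]
Op 6: c = malloc(7) -> c = 13; heap: [0-12 ALLOC][13-19 ALLOC][20-49 FREE]
Op 7: a = realloc(a, 9) -> a = 0; heap: [0-8 ALLOC][9-12 FREE][13-19 ALLOC][20-49 FREE]
Op 8: a = realloc(a, 24) -> a = 20; heap: [0-12 FREE][13-19 ALLOC][20-43 ALLOC][44-49 FREE]
Op 9: free(a) -> (freed a); heap: [0-12 FREE][13-19 ALLOC][20-49 FREE]
Free blocks: [13 30] total_free=43 largest=30 -> 100*(43-30)/43 = 1300/43 ≈ 30.233 -> rounds to 30

Answer: 30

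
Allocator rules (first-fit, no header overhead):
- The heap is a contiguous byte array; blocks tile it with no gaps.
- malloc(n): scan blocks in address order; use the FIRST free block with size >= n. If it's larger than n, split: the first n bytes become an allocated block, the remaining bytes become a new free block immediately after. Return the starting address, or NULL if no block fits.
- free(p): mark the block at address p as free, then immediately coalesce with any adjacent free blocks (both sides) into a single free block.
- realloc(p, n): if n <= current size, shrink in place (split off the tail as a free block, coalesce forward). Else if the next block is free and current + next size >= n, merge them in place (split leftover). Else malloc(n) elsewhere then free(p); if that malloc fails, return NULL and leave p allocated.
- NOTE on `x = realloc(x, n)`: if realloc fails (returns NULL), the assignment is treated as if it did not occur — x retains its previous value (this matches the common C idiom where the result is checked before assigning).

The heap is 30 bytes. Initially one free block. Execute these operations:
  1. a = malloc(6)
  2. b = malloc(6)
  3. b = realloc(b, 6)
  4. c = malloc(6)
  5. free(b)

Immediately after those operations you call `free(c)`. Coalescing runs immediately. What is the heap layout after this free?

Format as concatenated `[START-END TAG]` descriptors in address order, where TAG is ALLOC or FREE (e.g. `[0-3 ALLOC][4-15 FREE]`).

Answer: [0-5 ALLOC][6-29 FREE]

Derivation:
Op 1: a = malloc(6) -> a = 0; heap: [0-5 ALLOC][6-29 FREE]
Op 2: b = malloc(6) -> b = 6; heap: [0-5 ALLOC][6-11 ALLOC][12-29 FREE]
Op 3: b = realloc(b, 6) -> b = 6; heap: [0-5 ALLOC][6-11 ALLOC][12-29 FREE]
Op 4: c = malloc(6) -> c = 12; heap: [0-5 ALLOC][6-11 ALLOC][12-17 ALLOC][18-29 FREE]
Op 5: free(b) -> (freed b); heap: [0-5 ALLOC][6-11 FREE][12-17 ALLOC][18-29 FREE]
free(c): c = 12 -> block [12-17 ALLOC]; mark free, coalesce with adjacent free neighbors -> [0-5 ALLOC][6-29 FREE]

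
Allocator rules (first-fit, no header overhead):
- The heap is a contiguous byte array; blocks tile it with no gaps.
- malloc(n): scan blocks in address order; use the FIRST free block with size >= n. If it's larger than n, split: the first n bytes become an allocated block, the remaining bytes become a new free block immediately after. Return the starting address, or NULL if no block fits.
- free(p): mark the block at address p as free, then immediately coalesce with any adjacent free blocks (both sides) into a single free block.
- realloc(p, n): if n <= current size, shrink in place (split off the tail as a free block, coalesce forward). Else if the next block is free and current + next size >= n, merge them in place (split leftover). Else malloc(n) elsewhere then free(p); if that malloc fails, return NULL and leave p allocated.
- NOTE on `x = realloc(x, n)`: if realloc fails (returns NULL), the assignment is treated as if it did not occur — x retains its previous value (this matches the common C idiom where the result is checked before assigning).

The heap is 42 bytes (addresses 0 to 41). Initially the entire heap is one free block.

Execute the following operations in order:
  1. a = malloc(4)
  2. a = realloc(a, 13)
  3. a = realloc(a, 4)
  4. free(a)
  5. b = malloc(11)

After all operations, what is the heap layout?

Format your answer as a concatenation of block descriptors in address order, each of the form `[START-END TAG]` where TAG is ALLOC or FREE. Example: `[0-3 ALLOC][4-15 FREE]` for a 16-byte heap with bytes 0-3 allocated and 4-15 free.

Op 1: a = malloc(4) -> a = 0; heap: [0-3 ALLOC][4-41 FREE]
Op 2: a = realloc(a, 13) -> a = 0; heap: [0-12 ALLOC][13-41 FREE]
Op 3: a = realloc(a, 4) -> a = 0; heap: [0-3 ALLOC][4-41 FREE]
Op 4: free(a) -> (freed a); heap: [0-41 FREE]
Op 5: b = malloc(11) -> b = 0; heap: [0-10 ALLOC][11-41 FREE]

Answer: [0-10 ALLOC][11-41 FREE]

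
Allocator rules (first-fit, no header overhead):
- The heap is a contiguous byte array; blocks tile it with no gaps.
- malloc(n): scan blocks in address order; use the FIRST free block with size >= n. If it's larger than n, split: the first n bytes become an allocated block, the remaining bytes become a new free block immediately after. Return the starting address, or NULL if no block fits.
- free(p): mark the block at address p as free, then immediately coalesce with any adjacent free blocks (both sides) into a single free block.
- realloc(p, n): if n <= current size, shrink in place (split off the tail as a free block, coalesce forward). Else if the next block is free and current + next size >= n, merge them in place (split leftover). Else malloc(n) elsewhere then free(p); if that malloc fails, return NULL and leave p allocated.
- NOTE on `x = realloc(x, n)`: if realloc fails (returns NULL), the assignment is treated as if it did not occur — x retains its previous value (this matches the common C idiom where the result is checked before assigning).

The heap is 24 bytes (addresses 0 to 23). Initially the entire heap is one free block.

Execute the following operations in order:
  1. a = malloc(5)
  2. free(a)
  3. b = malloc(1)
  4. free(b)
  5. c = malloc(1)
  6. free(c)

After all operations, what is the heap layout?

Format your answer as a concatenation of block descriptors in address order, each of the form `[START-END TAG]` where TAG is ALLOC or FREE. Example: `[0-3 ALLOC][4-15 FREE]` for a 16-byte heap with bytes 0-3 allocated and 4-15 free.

Op 1: a = malloc(5) -> a = 0; heap: [0-4 ALLOC][5-23 FREE]
Op 2: free(a) -> (freed a); heap: [0-23 FREE]
Op 3: b = malloc(1) -> b = 0; heap: [0-0 ALLOC][1-23 FREE]
Op 4: free(b) -> (freed b); heap: [0-23 FREE]
Op 5: c = malloc(1) -> c = 0; heap: [0-0 ALLOC][1-23 FREE]
Op 6: free(c) -> (freed c); heap: [0-23 FREE]

Answer: [0-23 FREE]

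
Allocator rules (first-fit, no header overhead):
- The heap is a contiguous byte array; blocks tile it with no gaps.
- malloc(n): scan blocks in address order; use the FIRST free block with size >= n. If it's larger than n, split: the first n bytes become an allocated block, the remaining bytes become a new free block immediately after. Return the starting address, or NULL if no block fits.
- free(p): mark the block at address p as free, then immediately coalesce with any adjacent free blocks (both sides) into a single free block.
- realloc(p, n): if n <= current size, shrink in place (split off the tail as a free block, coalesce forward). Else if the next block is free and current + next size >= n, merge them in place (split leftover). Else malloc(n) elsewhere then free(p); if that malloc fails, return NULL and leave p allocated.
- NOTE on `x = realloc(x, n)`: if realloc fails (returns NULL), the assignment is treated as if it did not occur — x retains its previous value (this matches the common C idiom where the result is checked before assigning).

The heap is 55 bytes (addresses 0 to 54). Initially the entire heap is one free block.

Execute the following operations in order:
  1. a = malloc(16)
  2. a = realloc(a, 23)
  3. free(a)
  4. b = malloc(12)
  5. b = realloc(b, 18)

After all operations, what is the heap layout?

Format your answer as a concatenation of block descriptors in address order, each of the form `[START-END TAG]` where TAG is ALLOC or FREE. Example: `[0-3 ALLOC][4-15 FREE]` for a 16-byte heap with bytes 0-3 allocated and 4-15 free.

Op 1: a = malloc(16) -> a = 0; heap: [0-15 ALLOC][16-54 FREE]
Op 2: a = realloc(a, 23) -> a = 0; heap: [0-22 ALLOC][23-54 FREE]
Op 3: free(a) -> (freed a); heap: [0-54 FREE]
Op 4: b = malloc(12) -> b = 0; heap: [0-11 ALLOC][12-54 FREE]
Op 5: b = realloc(b, 18) -> b = 0; heap: [0-17 ALLOC][18-54 FREE]

Answer: [0-17 ALLOC][18-54 FREE]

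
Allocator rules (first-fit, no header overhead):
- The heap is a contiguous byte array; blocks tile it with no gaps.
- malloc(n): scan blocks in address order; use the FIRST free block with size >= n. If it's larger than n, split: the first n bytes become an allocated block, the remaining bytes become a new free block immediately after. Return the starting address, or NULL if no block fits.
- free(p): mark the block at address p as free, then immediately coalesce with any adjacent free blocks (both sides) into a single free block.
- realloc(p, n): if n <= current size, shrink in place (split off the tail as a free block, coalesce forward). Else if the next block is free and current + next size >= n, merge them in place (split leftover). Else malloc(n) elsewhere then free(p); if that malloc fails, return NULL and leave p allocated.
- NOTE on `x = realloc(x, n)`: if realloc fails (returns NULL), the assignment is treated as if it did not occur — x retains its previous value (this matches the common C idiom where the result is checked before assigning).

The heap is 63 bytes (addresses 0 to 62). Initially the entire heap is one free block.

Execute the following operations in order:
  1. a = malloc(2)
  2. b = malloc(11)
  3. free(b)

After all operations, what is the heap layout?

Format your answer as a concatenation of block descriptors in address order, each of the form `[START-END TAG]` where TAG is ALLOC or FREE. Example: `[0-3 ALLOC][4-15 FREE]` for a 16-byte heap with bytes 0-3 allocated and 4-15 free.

Op 1: a = malloc(2) -> a = 0; heap: [0-1 ALLOC][2-62 FREE]
Op 2: b = malloc(11) -> b = 2; heap: [0-1 ALLOC][2-12 ALLOC][13-62 FREE]
Op 3: free(b) -> (freed b); heap: [0-1 ALLOC][2-62 FREE]

Answer: [0-1 ALLOC][2-62 FREE]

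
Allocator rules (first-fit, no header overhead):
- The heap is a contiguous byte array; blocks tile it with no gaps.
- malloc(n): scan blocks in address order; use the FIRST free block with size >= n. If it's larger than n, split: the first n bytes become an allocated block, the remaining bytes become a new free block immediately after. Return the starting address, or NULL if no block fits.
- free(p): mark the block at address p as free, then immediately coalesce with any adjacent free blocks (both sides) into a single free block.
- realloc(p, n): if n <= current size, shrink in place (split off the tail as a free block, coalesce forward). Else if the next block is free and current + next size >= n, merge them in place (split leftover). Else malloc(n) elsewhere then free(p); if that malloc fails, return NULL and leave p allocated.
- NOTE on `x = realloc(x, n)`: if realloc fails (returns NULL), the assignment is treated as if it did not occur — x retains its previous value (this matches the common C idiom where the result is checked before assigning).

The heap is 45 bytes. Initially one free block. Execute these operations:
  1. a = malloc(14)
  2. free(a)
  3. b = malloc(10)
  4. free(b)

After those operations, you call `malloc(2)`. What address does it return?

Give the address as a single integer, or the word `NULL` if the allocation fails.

Op 1: a = malloc(14) -> a = 0; heap: [0-13 ALLOC][14-44 FREE]
Op 2: free(a) -> (freed a); heap: [0-44 FREE]
Op 3: b = malloc(10) -> b = 0; heap: [0-9 ALLOC][10-44 FREE]
Op 4: free(b) -> (freed b); heap: [0-44 FREE]
malloc(2): first-fit scan over [0-44 FREE] -> 0

Answer: 0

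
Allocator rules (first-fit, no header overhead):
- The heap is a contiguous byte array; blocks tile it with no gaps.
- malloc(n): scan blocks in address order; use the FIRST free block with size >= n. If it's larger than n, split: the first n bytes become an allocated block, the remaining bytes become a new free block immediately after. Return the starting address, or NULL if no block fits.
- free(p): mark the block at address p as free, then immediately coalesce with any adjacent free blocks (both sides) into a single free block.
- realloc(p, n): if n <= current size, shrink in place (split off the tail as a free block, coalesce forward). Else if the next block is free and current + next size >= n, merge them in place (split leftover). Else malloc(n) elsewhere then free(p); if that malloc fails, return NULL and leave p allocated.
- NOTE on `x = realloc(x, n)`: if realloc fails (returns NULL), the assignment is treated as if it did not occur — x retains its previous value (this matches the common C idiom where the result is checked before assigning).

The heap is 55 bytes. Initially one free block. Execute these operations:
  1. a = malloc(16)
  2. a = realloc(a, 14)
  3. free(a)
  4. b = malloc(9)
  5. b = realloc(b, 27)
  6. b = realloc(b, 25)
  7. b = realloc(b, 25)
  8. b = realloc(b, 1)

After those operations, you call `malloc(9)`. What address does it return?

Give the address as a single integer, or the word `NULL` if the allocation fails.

Op 1: a = malloc(16) -> a = 0; heap: [0-15 ALLOC][16-54 FREE]
Op 2: a = realloc(a, 14) -> a = 0; heap: [0-13 ALLOC][14-54 FREE]
Op 3: free(a) -> (freed a); heap: [0-54 FREE]
Op 4: b = malloc(9) -> b = 0; heap: [0-8 ALLOC][9-54 FREE]
Op 5: b = realloc(b, 27) -> b = 0; heap: [0-26 ALLOC][27-54 FREE]
Op 6: b = realloc(b, 25) -> b = 0; heap: [0-24 ALLOC][25-54 FREE]
Op 7: b = realloc(b, 25) -> b = 0; heap: [0-24 ALLOC][25-54 FREE]
Op 8: b = realloc(b, 1) -> b = 0; heap: [0-0 ALLOC][1-54 FREE]
malloc(9): first-fit scan over [0-0 ALLOC][1-54 FREE] -> 1

Answer: 1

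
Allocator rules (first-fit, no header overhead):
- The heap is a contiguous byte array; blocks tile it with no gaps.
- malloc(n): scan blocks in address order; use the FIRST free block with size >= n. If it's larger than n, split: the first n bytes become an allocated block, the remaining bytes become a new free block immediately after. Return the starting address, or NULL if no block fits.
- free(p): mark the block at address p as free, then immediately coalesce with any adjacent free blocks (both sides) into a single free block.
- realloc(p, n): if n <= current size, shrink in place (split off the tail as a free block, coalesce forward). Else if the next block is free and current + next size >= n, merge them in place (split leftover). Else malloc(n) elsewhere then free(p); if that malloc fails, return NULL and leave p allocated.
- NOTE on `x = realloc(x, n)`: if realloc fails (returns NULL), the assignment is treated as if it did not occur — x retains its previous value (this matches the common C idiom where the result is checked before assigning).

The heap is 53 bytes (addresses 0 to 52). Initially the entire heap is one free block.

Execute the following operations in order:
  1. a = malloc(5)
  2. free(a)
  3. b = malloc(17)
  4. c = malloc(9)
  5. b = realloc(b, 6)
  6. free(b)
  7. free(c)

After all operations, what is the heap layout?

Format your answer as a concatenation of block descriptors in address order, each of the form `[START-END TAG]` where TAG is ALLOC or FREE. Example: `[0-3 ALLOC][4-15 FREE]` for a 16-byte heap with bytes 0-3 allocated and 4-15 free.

Answer: [0-52 FREE]

Derivation:
Op 1: a = malloc(5) -> a = 0; heap: [0-4 ALLOC][5-52 FREE]
Op 2: free(a) -> (freed a); heap: [0-52 FREE]
Op 3: b = malloc(17) -> b = 0; heap: [0-16 ALLOC][17-52 FREE]
Op 4: c = malloc(9) -> c = 17; heap: [0-16 ALLOC][17-25 ALLOC][26-52 FREE]
Op 5: b = realloc(b, 6) -> b = 0; heap: [0-5 ALLOC][6-16 FREE][17-25 ALLOC][26-52 FREE]
Op 6: free(b) -> (freed b); heap: [0-16 FREE][17-25 ALLOC][26-52 FREE]
Op 7: free(c) -> (freed c); heap: [0-52 FREE]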